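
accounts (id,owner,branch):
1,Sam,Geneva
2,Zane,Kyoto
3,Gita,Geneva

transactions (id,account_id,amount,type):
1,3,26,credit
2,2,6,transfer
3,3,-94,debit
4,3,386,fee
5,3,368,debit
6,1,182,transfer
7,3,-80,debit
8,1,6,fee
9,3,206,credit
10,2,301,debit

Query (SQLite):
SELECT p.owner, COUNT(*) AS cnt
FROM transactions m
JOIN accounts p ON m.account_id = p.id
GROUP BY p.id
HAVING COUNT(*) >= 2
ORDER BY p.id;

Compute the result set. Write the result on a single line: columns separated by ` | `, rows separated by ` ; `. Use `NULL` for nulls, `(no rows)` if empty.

Join each transactions row to its accounts via account_id.
Group joined rows by accounts.id; compute COUNT(*) per group.
HAVING: keep groups with count ≥ 2.
  1: ids {6, 8} → COUNT(*)=2
  2: ids {2, 10} → COUNT(*)=2
  3: ids {1, 3, 4, 5, 7, 9} → COUNT(*)=6

Sam | 2 ; Zane | 2 ; Gita | 6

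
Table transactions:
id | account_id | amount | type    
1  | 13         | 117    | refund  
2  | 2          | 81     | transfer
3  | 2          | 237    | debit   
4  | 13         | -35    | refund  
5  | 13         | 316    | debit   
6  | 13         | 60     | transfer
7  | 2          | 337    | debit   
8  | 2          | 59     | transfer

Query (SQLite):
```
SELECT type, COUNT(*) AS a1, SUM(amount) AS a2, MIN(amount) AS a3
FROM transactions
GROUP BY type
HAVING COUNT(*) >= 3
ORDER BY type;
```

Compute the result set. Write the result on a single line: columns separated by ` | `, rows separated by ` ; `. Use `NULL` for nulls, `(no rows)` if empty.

debit | 3 | 890 | 237 ; transfer | 3 | 200 | 59

Group transactions by type.
Per group compute: COUNT(*), SUM(amount), MIN(amount).
HAVING: drop groups with fewer than 3 rows.
  debit: ids {3, 5, 7} → COUNT(*)=3, SUM(amount)=890, MIN(amount)=237
  refund: ids {1, 4} → COUNT(*)=2, SUM(amount)=82, MIN(amount)=-35
  transfer: ids {2, 6, 8} → COUNT(*)=3, SUM(amount)=200, MIN(amount)=59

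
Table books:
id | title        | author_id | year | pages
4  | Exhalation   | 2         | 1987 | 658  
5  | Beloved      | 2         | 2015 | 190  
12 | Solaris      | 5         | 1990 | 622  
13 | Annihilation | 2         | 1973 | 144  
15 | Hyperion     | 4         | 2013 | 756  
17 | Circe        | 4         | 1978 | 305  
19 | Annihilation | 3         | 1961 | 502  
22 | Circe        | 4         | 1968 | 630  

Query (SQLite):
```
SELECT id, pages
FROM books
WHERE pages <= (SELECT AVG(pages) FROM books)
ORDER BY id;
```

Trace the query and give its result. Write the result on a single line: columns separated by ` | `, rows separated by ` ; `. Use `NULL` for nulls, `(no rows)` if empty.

5 | 190 ; 13 | 144 ; 17 | 305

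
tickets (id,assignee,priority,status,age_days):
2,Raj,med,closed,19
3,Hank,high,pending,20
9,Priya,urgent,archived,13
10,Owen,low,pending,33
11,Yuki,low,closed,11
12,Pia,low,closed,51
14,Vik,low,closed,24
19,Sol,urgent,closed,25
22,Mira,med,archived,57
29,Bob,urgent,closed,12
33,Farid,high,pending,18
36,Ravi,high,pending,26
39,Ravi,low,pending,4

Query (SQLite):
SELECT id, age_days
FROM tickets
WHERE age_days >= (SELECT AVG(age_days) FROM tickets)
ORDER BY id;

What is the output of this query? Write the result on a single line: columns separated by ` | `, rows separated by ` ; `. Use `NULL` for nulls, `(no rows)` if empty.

Scalar subquery: AVG(age_days) over all tickets rows = 24.076923 (≈; comparison uses full precision).
Keep rows where age_days >= that value.

10 | 33 ; 12 | 51 ; 19 | 25 ; 22 | 57 ; 36 | 26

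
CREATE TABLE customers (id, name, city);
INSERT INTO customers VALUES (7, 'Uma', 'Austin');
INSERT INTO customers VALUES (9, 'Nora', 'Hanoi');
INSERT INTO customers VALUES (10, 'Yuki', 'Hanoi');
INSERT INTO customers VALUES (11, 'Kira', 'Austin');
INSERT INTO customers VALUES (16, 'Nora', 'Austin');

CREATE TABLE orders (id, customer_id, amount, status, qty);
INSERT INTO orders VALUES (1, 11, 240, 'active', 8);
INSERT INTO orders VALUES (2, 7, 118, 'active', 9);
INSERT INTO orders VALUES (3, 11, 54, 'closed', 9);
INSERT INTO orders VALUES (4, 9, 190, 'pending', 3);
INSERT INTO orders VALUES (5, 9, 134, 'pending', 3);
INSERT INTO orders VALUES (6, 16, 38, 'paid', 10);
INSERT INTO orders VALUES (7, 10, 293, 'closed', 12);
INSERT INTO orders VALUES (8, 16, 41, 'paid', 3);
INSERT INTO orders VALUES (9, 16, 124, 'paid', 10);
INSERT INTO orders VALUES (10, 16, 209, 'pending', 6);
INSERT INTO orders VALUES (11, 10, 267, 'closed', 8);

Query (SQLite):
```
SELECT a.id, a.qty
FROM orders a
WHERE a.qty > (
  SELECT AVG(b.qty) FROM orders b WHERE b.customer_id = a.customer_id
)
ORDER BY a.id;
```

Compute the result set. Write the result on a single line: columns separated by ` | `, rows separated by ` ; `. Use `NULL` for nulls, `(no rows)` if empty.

For each orders row a, compute AVG(qty) over rows sharing a.customer_id.
Keep row a if a.qty > that per-group AVG.
  customer_id=7: AVG(qty) = 9.0
  customer_id=9: AVG(qty) = 3.0
  customer_id=10: AVG(qty) = 10.0
  customer_id=11: AVG(qty) = 8.5
  customer_id=16: AVG(qty) = 7.25

3 | 9 ; 6 | 10 ; 7 | 12 ; 9 | 10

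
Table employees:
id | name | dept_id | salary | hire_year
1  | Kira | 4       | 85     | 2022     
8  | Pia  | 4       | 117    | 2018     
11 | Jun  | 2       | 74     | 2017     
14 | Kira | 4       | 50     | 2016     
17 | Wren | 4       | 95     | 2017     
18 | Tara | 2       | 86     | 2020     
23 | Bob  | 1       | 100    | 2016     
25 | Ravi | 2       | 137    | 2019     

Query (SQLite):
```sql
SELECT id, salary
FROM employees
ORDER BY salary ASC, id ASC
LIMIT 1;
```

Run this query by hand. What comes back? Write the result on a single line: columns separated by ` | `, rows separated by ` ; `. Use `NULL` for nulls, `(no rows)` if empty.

Sort by salary asc, tiebreak id asc: (50, id=14), (74, id=11), (85, id=1), (86, id=18) …. Take first 1.

14 | 50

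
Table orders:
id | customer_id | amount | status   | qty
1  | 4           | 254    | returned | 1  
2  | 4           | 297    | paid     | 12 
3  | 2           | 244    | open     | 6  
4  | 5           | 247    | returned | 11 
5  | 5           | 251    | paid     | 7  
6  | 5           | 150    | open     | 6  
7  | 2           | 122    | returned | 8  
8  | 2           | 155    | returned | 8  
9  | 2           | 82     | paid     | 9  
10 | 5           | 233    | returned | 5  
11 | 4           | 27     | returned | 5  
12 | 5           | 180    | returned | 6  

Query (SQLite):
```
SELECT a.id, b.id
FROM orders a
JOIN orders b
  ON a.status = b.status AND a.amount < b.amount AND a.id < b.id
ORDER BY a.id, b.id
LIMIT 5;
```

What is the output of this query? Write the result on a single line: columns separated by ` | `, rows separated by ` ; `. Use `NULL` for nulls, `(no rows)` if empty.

7 | 8 ; 7 | 10 ; 7 | 12 ; 8 | 10 ; 8 | 12

Pairs (a,b) with same status, a.amount < b.amount, a.id < b.id.
status groups: open:{3,6} paid:{2,5,9} returned:{1,4,7,8,10,11,12}
Ordered by (a.id, b.id); first 5.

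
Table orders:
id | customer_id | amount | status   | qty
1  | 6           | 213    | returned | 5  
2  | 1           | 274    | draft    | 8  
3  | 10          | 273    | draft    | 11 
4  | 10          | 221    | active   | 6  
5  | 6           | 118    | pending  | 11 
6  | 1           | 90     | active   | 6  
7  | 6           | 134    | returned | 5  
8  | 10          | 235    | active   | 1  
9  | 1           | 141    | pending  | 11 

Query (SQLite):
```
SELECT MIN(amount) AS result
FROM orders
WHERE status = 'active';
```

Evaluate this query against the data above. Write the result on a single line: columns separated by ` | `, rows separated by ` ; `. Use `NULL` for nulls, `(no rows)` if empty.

90

Rows where status='active' → amount values: [221, 90, 235].
MIN of non-NULL values = 90.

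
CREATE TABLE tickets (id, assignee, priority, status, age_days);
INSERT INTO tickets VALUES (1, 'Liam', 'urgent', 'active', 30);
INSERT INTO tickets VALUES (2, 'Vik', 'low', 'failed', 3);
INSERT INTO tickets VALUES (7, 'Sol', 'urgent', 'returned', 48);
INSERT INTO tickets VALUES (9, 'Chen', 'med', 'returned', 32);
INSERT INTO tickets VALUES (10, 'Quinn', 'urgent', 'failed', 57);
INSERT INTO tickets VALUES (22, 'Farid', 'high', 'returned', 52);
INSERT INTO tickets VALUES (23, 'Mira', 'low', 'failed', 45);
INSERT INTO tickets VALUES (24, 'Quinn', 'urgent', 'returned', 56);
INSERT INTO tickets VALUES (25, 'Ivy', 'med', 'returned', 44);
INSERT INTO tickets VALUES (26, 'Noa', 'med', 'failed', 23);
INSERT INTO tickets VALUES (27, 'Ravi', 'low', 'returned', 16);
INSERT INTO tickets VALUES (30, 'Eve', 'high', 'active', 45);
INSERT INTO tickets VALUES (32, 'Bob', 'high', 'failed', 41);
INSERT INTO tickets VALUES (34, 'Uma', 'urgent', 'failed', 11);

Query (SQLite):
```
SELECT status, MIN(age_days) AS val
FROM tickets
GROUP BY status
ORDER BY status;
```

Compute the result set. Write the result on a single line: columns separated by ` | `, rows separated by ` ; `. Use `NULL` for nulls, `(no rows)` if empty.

active | 30 ; failed | 3 ; returned | 16

Partition tickets by status; compute MIN(age_days) within each group.
  active: ids {1, 30} → MIN(age_days)=30
  failed: ids {2, 10, 23, 26, 32, 34} → MIN(age_days)=3
  returned: ids {7, 9, 22, 24, 25, 27} → MIN(age_days)=16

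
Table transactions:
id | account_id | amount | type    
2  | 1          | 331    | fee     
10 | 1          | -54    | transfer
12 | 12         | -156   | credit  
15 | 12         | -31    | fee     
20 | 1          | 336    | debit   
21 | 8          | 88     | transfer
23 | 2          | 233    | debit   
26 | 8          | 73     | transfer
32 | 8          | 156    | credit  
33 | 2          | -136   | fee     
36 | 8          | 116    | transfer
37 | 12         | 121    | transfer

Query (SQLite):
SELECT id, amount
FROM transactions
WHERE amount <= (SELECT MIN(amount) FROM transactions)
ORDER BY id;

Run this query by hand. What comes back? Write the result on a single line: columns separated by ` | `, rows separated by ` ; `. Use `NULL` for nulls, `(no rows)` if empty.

12 | -156

Scalar subquery: MIN(amount) over all transactions rows = -156.
Keep rows where amount <= that value.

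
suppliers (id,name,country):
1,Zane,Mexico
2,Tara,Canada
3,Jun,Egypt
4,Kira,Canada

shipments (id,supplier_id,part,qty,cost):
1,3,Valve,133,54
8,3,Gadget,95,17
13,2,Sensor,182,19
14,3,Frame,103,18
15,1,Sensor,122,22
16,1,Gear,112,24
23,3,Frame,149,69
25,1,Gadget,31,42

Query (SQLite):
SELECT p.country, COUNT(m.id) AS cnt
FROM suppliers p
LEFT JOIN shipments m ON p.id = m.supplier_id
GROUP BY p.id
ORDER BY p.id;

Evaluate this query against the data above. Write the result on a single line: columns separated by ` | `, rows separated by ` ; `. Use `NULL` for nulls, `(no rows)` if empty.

LEFT JOIN keeps every suppliers row; unmatched ones get NULL for shipments columns.
Group by suppliers.id and compute COUNT(m.id). COUNT(col) of an all-NULL group is 0.
  1: ids {15, 16, 25} → COUNT(m.id)=3
  2: ids {13} → COUNT(m.id)=1
  3: ids {1, 8, 14, 23} → COUNT(m.id)=4
  4: ids {—} → COUNT(m.id)=0

Mexico | 3 ; Canada | 1 ; Egypt | 4 ; Canada | 0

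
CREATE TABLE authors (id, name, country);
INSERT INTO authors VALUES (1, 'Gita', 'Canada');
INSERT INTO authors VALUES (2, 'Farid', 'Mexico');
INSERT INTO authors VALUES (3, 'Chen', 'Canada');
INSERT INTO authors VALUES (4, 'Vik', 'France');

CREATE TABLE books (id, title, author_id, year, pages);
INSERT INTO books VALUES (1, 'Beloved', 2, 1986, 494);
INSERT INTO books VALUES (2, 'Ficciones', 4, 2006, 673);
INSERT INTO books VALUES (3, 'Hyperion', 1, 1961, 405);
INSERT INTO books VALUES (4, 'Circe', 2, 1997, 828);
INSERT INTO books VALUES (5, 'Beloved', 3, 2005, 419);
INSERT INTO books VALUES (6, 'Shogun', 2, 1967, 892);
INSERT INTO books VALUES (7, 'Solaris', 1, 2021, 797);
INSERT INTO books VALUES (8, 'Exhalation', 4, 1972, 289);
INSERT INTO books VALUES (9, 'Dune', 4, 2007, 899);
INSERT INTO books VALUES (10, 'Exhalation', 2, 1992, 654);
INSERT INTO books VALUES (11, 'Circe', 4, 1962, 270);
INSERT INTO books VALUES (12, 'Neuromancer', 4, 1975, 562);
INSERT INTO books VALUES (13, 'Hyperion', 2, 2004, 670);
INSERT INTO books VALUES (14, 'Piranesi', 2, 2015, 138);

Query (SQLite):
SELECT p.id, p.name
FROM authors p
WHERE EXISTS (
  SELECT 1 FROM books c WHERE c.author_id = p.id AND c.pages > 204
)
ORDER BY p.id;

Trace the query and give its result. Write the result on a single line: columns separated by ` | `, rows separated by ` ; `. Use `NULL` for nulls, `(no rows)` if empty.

1 | Gita ; 2 | Farid ; 3 | Chen ; 4 | Vik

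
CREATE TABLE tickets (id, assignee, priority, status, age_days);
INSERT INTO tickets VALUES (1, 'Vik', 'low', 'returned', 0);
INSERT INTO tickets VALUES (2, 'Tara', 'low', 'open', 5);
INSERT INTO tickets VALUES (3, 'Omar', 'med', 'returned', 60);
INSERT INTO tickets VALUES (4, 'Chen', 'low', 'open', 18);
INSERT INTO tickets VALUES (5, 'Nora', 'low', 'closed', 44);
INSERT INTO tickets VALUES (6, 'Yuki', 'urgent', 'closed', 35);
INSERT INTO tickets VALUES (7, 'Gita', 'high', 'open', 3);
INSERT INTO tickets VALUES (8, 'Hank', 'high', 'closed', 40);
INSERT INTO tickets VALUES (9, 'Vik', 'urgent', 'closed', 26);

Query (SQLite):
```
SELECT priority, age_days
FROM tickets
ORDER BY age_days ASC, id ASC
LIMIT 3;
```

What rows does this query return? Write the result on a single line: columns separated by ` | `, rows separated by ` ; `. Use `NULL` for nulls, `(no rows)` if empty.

Sort by age_days asc, tiebreak id asc: (0, id=1), (3, id=7), (5, id=2), (18, id=4), (26, id=9), (35, id=6) …. Take first 3.

low | 0 ; high | 3 ; low | 5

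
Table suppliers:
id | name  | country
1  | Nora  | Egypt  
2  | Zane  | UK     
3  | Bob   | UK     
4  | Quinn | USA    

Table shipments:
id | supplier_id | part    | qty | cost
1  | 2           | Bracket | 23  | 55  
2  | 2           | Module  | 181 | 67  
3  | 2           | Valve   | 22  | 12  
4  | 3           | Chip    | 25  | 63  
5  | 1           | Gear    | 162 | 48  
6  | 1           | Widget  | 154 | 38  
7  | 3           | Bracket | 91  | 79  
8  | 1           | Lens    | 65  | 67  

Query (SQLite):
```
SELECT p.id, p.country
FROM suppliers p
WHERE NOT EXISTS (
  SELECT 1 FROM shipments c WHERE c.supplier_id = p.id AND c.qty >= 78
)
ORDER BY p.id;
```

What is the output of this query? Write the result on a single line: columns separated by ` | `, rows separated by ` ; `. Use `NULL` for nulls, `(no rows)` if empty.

4 | USA

For each suppliers row, check whether any shipments with matching supplier_id has qty >= 78.
Keep rows where that is false.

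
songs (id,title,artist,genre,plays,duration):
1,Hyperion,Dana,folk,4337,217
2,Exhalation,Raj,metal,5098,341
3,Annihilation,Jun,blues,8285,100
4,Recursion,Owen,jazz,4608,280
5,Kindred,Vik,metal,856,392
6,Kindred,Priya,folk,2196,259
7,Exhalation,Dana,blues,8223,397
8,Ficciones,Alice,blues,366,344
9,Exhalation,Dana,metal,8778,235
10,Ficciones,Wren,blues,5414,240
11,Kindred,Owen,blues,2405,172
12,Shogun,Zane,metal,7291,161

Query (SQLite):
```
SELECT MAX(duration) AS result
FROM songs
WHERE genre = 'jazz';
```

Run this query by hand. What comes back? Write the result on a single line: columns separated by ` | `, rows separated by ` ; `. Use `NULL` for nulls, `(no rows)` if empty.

280

Rows where genre='jazz' → duration values: [280].
MAX of non-NULL values = 280.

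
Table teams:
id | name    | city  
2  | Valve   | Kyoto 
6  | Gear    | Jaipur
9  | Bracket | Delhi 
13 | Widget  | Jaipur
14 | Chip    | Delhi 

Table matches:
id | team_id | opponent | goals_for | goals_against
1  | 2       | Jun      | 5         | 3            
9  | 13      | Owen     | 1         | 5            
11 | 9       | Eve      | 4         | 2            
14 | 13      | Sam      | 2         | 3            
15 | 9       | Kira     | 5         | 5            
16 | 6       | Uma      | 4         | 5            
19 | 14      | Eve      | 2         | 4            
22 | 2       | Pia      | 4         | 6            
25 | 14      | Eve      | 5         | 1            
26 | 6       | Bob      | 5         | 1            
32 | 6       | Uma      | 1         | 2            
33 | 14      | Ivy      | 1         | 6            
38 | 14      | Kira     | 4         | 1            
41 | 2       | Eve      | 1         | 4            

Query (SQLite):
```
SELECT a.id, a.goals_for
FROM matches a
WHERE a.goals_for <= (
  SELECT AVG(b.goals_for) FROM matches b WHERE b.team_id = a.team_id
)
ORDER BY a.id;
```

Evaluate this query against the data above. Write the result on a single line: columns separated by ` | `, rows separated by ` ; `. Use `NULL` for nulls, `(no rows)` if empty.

9 | 1 ; 11 | 4 ; 19 | 2 ; 32 | 1 ; 33 | 1 ; 41 | 1

For each matches row a, compute AVG(goals_for) over rows sharing a.team_id.
Keep row a if a.goals_for <= that per-group AVG.
  team_id=2: AVG(goals_for) = 3.333333
  team_id=6: AVG(goals_for) = 3.333333
  team_id=9: AVG(goals_for) = 4.5
  team_id=13: AVG(goals_for) = 1.5
  team_id=14: AVG(goals_for) = 3.0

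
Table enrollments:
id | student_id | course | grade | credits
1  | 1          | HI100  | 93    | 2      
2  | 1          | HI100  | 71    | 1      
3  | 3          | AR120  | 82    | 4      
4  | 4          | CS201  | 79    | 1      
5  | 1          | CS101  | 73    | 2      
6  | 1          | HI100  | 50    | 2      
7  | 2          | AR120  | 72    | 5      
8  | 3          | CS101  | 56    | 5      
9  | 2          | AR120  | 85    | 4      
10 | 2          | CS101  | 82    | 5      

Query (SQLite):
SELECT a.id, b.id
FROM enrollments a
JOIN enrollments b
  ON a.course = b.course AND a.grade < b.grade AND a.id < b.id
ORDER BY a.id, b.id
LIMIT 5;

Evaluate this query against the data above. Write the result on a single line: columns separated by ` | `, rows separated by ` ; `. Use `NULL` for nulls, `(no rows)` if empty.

3 | 9 ; 5 | 10 ; 7 | 9 ; 8 | 10

Pairs (a,b) with same course, a.grade < b.grade, a.id < b.id.
course groups: AR120:{3,7,9} CS101:{5,8,10} CS201:{4} HI100:{1,2,6}
Ordered by (a.id, b.id); first 5.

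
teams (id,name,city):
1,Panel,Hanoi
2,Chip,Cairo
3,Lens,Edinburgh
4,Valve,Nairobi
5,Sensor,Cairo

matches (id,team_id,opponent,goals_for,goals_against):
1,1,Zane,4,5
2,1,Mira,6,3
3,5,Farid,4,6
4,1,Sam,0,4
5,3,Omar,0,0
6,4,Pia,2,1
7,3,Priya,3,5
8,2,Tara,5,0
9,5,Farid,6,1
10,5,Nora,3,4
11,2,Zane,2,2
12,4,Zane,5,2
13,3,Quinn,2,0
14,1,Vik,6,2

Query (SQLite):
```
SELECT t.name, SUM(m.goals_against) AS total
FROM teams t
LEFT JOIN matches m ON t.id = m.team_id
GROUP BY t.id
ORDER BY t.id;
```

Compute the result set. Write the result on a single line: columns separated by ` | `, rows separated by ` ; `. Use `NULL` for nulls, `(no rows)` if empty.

Panel | 14 ; Chip | 2 ; Lens | 5 ; Valve | 3 ; Sensor | 11

LEFT JOIN keeps every teams row; unmatched ones get NULL for matches columns.
Group by teams.id and compute SUM(m.goals_against). SUM over an all-NULL group is NULL.
  1: ids {1, 2, 4, 14} → SUM(m.goals_against)=14
  2: ids {8, 11} → SUM(m.goals_against)=2
  3: ids {5, 7, 13} → SUM(m.goals_against)=5
  4: ids {6, 12} → SUM(m.goals_against)=3
  5: ids {3, 9, 10} → SUM(m.goals_against)=11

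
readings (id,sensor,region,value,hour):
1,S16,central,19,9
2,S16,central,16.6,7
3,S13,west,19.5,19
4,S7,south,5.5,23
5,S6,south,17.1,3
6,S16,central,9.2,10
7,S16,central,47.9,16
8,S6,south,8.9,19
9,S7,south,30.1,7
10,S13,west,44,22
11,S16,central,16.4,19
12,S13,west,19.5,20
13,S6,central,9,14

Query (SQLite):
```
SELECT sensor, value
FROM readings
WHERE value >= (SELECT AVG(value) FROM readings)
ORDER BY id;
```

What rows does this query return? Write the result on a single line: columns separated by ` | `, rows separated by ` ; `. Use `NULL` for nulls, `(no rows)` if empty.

S16 | 47.9 ; S7 | 30.1 ; S13 | 44

Scalar subquery: AVG(value) over all readings rows = 20.207692 (≈; comparison uses full precision).
Keep rows where value >= that value.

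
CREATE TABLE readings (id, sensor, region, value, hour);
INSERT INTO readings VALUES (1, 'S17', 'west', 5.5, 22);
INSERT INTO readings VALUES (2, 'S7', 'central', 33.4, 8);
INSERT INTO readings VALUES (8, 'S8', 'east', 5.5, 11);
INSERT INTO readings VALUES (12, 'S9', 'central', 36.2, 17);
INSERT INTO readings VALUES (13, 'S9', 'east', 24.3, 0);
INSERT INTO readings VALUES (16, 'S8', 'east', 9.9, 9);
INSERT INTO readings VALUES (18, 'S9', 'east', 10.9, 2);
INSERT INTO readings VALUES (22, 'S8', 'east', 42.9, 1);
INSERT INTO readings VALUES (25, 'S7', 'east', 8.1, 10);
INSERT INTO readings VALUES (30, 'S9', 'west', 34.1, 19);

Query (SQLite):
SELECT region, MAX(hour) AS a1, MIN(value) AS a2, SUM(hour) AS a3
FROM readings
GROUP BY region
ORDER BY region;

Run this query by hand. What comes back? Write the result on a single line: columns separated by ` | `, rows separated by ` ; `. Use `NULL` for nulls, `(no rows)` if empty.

central | 17 | 33.4 | 25 ; east | 11 | 5.5 | 33 ; west | 22 | 5.5 | 41

Group readings by region.
Per group compute: MAX(hour), MIN(value), SUM(hour).
  central: ids {2, 12} → MAX(hour)=17, MIN(value)=33.4, SUM(hour)=25
  east: ids {8, 13, 16, 18, 22, 25} → MAX(hour)=11, MIN(value)=5.5, SUM(hour)=33
  west: ids {1, 30} → MAX(hour)=22, MIN(value)=5.5, SUM(hour)=41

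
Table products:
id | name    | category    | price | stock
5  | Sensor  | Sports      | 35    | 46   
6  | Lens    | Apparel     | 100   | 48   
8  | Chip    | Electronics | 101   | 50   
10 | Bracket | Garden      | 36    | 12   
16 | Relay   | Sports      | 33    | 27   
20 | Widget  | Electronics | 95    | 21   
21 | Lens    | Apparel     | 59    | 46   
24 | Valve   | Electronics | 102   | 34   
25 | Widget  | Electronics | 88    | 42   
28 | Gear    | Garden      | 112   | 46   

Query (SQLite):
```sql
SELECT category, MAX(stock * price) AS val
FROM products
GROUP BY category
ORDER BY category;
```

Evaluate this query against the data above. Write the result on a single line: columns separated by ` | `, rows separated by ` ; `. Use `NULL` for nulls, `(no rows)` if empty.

For each row compute stock * price.
Group by category; take MAX of the expression per group.
  Apparel: ids {6, 21} → MAX(stock * price)=4800
  Electronics: ids {8, 20, 24, 25} → MAX(stock * price)=5050
  Garden: ids {10, 28} → MAX(stock * price)=5152
  Sports: ids {5, 16} → MAX(stock * price)=1610

Apparel | 4800 ; Electronics | 5050 ; Garden | 5152 ; Sports | 1610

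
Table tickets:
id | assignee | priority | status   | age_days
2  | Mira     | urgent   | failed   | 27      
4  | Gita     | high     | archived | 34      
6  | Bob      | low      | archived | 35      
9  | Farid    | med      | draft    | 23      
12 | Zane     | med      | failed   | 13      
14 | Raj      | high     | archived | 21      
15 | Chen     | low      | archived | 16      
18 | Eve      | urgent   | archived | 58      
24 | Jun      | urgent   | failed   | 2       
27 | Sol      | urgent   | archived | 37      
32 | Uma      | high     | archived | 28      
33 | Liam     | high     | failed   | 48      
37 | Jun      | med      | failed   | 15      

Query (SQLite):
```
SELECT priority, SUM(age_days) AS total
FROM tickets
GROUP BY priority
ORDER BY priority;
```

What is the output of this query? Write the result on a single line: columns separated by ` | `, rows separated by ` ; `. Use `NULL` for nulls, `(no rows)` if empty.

Partition tickets by priority; compute SUM(age_days) within each group.
  high: ids {4, 14, 32, 33} → SUM(age_days)=131
  low: ids {6, 15} → SUM(age_days)=51
  med: ids {9, 12, 37} → SUM(age_days)=51
  urgent: ids {2, 18, 24, 27} → SUM(age_days)=124

high | 131 ; low | 51 ; med | 51 ; urgent | 124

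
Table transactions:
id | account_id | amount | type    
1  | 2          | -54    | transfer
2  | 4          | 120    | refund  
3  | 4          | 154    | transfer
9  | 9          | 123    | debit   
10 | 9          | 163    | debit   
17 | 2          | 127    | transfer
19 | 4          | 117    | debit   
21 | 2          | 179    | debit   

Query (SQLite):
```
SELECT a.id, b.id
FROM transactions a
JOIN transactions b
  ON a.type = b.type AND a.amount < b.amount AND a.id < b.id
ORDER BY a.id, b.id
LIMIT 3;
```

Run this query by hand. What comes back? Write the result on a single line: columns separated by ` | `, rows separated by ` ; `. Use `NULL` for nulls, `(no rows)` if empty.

Pairs (a,b) with same type, a.amount < b.amount, a.id < b.id.
type groups: debit:{9,10,19,21} refund:{2} transfer:{1,3,17}
Ordered by (a.id, b.id); first 3.

1 | 3 ; 1 | 17 ; 9 | 10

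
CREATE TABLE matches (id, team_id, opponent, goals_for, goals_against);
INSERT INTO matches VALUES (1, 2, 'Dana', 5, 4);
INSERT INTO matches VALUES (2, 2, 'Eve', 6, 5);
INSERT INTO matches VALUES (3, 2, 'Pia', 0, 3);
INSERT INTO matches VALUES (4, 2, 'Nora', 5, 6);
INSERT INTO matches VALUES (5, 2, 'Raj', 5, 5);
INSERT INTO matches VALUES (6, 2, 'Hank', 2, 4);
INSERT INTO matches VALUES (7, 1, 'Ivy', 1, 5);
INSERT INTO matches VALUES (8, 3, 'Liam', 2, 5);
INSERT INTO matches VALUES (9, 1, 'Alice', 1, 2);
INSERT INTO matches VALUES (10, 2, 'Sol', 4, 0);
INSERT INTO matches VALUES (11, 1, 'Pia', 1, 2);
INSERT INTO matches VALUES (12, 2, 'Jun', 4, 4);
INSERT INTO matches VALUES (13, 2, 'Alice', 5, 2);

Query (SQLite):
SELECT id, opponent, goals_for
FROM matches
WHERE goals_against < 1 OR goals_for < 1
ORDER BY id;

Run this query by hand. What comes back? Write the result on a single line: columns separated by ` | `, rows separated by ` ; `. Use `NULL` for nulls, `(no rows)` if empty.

3 | Pia | 0 ; 10 | Sol | 4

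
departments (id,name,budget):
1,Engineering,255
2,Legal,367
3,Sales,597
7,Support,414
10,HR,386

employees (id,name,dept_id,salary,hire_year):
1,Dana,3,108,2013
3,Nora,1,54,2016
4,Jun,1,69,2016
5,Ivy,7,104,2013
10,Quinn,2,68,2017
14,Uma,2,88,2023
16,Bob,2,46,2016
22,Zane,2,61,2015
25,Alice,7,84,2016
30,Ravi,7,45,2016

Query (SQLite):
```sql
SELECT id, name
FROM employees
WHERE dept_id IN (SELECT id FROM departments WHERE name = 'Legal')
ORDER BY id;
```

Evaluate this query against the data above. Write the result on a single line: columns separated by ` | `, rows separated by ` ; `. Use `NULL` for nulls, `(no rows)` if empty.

10 | Quinn ; 14 | Uma ; 16 | Bob ; 22 | Zane

Inner query: departments.id where name = 'Legal'.
Outer: keep employees rows whose dept_id is in that set.
Inner query → {2}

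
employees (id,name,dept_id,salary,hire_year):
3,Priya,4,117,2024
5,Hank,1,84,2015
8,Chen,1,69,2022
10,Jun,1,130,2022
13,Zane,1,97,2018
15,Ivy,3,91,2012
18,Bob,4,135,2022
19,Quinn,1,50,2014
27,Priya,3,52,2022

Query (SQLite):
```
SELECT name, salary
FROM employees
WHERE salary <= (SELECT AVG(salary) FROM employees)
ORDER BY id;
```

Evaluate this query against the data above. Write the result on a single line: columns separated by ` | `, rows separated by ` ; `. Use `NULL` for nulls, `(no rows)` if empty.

Scalar subquery: AVG(salary) over all employees rows = 91.666667 (≈; comparison uses full precision).
Keep rows where salary <= that value.

Hank | 84 ; Chen | 69 ; Ivy | 91 ; Quinn | 50 ; Priya | 52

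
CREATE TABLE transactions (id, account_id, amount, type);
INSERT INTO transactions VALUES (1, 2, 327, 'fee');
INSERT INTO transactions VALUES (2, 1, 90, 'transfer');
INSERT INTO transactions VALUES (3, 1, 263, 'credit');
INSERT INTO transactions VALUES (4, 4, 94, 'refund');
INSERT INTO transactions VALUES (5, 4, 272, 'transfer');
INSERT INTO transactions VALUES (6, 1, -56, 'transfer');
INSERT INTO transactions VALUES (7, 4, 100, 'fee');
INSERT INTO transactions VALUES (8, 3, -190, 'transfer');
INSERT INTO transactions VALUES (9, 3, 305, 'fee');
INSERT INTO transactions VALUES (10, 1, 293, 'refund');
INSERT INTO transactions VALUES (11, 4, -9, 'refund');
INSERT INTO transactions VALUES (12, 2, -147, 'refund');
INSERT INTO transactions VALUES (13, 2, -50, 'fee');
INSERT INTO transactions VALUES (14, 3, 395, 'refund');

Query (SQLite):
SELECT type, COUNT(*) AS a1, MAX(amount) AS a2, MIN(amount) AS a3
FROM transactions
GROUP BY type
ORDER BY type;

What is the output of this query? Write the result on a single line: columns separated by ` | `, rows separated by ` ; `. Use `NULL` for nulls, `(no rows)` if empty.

Group transactions by type.
Per group compute: COUNT(*), MAX(amount), MIN(amount).
  credit: ids {3} → COUNT(*)=1, MAX(amount)=263, MIN(amount)=263
  fee: ids {1, 7, 9, 13} → COUNT(*)=4, MAX(amount)=327, MIN(amount)=-50
  refund: ids {4, 10, 11, 12, 14} → COUNT(*)=5, MAX(amount)=395, MIN(amount)=-147
  transfer: ids {2, 5, 6, 8} → COUNT(*)=4, MAX(amount)=272, MIN(amount)=-190

credit | 1 | 263 | 263 ; fee | 4 | 327 | -50 ; refund | 5 | 395 | -147 ; transfer | 4 | 272 | -190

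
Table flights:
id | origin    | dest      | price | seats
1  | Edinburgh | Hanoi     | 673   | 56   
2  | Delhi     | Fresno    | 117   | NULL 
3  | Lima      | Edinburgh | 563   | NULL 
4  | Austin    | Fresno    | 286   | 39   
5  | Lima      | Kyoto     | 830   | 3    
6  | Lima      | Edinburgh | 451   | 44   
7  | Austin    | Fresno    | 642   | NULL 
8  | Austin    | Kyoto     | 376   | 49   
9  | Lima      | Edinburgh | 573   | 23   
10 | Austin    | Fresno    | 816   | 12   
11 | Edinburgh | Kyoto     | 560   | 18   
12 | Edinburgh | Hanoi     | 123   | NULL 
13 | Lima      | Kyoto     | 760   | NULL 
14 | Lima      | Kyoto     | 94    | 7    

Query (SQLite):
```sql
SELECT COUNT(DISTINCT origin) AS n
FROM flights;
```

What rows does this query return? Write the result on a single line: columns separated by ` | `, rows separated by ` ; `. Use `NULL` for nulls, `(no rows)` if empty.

4

Count distinct non-NULL origin values.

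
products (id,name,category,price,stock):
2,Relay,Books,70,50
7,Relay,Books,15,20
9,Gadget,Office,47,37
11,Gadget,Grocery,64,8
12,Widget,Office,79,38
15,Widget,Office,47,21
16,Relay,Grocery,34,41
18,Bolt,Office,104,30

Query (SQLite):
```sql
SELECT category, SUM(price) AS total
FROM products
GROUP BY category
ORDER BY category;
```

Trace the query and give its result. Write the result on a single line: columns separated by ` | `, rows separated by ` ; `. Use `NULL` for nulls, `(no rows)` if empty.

Books | 85 ; Grocery | 98 ; Office | 277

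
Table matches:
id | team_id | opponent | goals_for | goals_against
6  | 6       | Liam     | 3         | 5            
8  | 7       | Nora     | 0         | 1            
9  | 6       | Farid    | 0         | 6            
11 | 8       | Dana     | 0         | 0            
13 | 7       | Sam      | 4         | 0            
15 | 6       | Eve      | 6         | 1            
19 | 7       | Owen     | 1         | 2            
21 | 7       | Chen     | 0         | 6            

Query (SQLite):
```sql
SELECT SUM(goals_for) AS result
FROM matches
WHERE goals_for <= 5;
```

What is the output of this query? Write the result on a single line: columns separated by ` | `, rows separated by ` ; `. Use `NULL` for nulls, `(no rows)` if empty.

8

Rows where goals_for <= 5 → goals_for values: [3, 0, 0, 0, 4, 1, 0].
SUM of non-NULL values = 8.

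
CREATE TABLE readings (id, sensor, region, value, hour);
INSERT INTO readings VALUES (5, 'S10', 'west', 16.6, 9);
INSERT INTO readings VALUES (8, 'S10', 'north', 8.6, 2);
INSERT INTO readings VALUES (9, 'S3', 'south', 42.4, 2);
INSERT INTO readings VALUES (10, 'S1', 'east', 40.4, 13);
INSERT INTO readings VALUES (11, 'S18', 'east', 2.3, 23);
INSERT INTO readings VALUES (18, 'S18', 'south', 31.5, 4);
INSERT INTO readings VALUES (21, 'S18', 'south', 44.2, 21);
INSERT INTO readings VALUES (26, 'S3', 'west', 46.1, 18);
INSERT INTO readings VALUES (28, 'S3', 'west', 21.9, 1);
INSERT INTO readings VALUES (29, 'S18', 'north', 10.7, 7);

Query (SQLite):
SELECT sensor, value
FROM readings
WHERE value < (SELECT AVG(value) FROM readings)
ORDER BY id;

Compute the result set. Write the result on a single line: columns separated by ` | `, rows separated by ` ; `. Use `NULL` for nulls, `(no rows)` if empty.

S10 | 16.6 ; S10 | 8.6 ; S18 | 2.3 ; S3 | 21.9 ; S18 | 10.7

Scalar subquery: AVG(value) over all readings rows = 26.47.
Keep rows where value < that value.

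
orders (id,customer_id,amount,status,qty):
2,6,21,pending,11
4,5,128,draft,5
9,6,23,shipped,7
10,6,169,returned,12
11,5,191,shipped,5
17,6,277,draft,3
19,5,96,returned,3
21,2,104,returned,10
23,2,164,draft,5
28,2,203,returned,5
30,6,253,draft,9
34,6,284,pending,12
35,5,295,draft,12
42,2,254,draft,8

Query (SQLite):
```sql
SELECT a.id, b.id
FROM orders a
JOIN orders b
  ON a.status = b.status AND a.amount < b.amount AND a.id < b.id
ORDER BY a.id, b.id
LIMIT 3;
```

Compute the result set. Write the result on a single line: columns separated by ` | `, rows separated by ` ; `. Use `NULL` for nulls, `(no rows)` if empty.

2 | 34 ; 4 | 17 ; 4 | 23

Pairs (a,b) with same status, a.amount < b.amount, a.id < b.id.
status groups: draft:{4,17,23,30,35,42} pending:{2,34} returned:{10,19,21,28} shipped:{9,11}
Ordered by (a.id, b.id); first 3.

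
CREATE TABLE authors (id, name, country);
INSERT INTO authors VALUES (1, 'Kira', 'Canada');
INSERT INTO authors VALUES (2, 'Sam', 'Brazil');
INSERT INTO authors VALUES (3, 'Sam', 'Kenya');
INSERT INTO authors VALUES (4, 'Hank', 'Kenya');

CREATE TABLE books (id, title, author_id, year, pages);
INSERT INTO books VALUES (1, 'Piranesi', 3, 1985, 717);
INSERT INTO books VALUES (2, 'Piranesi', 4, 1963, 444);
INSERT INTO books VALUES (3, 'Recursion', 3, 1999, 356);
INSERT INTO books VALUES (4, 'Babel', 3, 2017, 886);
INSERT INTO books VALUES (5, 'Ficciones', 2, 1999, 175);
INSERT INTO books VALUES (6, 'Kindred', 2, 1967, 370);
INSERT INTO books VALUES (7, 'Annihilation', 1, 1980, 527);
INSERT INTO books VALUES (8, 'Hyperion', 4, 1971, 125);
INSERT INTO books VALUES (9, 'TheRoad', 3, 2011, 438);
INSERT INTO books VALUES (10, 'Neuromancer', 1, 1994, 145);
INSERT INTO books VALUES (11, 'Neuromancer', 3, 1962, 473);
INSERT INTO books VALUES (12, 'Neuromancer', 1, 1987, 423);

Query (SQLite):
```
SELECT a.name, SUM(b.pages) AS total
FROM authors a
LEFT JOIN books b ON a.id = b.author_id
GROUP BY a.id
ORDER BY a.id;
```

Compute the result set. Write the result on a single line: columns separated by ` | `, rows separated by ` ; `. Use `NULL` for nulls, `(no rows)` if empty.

LEFT JOIN keeps every authors row; unmatched ones get NULL for books columns.
Group by authors.id and compute SUM(b.pages). SUM over an all-NULL group is NULL.
  1: ids {7, 10, 12} → SUM(b.pages)=1095
  2: ids {5, 6} → SUM(b.pages)=545
  3: ids {1, 3, 4, 9, 11} → SUM(b.pages)=2870
  4: ids {2, 8} → SUM(b.pages)=569

Kira | 1095 ; Sam | 545 ; Sam | 2870 ; Hank | 569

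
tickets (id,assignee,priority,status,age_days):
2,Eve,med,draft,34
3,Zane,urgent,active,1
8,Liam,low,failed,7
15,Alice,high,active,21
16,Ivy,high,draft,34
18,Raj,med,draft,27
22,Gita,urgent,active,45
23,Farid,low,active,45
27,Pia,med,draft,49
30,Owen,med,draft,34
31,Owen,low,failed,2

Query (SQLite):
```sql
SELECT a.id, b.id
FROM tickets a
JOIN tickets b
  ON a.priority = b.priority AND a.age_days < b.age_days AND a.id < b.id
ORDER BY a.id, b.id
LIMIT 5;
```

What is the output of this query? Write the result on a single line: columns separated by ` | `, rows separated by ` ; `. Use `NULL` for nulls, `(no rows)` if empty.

Pairs (a,b) with same priority, a.age_days < b.age_days, a.id < b.id.
priority groups: high:{15,16} low:{8,23,31} med:{2,18,27,30} urgent:{3,22}
Ordered by (a.id, b.id); first 5.

2 | 27 ; 3 | 22 ; 8 | 23 ; 15 | 16 ; 18 | 27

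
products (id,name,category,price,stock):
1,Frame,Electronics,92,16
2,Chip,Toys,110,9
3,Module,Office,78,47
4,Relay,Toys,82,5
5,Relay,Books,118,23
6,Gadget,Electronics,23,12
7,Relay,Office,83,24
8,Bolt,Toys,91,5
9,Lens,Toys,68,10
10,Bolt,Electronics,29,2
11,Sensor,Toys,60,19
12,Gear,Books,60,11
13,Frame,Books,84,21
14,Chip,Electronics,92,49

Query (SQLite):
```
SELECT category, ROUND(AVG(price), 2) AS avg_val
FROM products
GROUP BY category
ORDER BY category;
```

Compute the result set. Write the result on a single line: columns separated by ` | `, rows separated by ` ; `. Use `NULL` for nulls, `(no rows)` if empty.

Partition products by category; compute ROUND(AVG(price), 2) within each group.
  Books: ids {5, 12, 13} → ROUND(AVG(price), 2)=87.33
  Electronics: ids {1, 6, 10, 14} → ROUND(AVG(price), 2)=59
  Office: ids {3, 7} → ROUND(AVG(price), 2)=80.5
  Toys: ids {2, 4, 8, 9, 11} → ROUND(AVG(price), 2)=82.2

Books | 87.33 ; Electronics | 59 ; Office | 80.5 ; Toys | 82.2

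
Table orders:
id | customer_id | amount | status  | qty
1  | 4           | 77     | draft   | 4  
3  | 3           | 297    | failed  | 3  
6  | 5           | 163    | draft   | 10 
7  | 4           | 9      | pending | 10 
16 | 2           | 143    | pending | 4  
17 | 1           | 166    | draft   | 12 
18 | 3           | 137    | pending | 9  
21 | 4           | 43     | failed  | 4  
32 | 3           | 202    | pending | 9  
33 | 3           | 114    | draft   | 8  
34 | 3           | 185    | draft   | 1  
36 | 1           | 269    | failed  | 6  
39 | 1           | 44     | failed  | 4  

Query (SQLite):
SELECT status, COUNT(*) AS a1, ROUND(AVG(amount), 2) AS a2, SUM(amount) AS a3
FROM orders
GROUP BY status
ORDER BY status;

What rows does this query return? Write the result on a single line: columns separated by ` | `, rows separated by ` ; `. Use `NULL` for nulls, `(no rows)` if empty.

Group orders by status.
Per group compute: COUNT(*), ROUND(AVG(amount), 2), SUM(amount).
  draft: ids {1, 6, 17, 33, 34} → COUNT(*)=5, ROUND(AVG(amount), 2)=141, SUM(amount)=705
  failed: ids {3, 21, 36, 39} → COUNT(*)=4, ROUND(AVG(amount), 2)=163.25, SUM(amount)=653
  pending: ids {7, 16, 18, 32} → COUNT(*)=4, ROUND(AVG(amount), 2)=122.75, SUM(amount)=491

draft | 5 | 141 | 705 ; failed | 4 | 163.25 | 653 ; pending | 4 | 122.75 | 491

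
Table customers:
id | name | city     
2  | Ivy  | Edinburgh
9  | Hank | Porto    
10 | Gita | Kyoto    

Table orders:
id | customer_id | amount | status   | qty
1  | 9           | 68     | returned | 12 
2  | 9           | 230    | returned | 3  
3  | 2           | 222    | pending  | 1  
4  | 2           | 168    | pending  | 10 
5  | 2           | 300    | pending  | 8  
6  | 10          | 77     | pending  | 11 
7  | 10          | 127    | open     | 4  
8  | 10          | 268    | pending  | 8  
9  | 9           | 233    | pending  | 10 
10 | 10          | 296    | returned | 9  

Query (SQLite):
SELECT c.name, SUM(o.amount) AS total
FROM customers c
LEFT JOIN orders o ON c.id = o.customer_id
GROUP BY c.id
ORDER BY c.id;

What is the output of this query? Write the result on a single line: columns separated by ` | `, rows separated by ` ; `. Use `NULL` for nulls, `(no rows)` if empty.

LEFT JOIN keeps every customers row; unmatched ones get NULL for orders columns.
Group by customers.id and compute SUM(o.amount). SUM over an all-NULL group is NULL.
  2: ids {3, 4, 5} → SUM(o.amount)=690
  9: ids {1, 2, 9} → SUM(o.amount)=531
  10: ids {6, 7, 8, 10} → SUM(o.amount)=768

Ivy | 690 ; Hank | 531 ; Gita | 768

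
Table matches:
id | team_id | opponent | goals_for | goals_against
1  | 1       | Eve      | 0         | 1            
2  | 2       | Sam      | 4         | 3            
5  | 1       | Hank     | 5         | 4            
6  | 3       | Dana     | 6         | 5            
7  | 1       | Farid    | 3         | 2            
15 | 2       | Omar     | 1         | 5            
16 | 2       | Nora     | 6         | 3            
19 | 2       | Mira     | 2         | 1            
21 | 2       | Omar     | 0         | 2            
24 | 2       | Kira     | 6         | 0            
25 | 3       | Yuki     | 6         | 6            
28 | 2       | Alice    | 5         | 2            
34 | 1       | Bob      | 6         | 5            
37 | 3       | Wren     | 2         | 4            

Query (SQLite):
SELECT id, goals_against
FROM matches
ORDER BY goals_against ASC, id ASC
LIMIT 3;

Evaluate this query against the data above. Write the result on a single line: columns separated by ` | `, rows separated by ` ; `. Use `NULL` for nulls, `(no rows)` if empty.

24 | 0 ; 1 | 1 ; 19 | 1

Sort by goals_against asc, tiebreak id asc: (0, id=24), (1, id=1), (1, id=19), (2, id=7), (2, id=21), (2, id=28) …. Take first 3.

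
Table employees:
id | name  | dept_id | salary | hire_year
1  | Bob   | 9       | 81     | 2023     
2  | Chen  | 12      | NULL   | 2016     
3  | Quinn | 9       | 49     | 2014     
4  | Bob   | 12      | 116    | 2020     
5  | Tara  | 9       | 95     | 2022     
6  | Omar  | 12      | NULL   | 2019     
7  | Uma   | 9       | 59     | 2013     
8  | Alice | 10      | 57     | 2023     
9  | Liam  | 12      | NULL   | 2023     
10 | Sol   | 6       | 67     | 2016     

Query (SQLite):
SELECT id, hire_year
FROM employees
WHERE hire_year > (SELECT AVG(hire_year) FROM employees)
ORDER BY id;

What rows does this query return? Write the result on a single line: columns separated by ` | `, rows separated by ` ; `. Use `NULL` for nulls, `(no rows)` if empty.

Scalar subquery: AVG(hire_year) over all employees rows = 2018.9.
Keep rows where hire_year > that value.

1 | 2023 ; 4 | 2020 ; 5 | 2022 ; 6 | 2019 ; 8 | 2023 ; 9 | 2023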